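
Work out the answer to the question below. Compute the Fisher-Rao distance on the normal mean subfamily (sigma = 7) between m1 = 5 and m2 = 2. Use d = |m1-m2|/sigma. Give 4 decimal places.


On the fixed-variance normal subfamily, geodesic distance = |m1-m2|/sigma.
|5 - 2| = 3.
sigma = 7.
d = 3/7 = 0.4286

0.4286


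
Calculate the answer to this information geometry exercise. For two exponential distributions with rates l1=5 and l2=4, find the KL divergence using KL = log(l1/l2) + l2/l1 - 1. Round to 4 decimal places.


KL divergence for exponential family:
KL = log(l1/l2) + l2/l1 - 1.
log(5/4) = 0.223144.
4/5 = 0.8.
KL = 0.223144 + 0.8 - 1 = 0.0231

0.0231


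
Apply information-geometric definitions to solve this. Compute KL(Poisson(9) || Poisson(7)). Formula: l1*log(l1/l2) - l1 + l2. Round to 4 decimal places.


KL divergence for Poisson:
KL = l1*log(l1/l2) - l1 + l2.
l1 = 9, l2 = 7.
log(9/7) = 0.251314.
l1*log(l1/l2) = 9 * 0.251314 = 2.26183.
KL = 2.26183 - 9 + 7 = 0.2618

0.2618


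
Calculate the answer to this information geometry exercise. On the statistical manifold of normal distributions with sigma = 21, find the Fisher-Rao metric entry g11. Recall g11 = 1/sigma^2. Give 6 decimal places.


For the 2-parameter normal family, the Fisher metric has:
  g11 = 1/sigma^2, g22 = 2/sigma^2.
sigma = 21, sigma^2 = 441.
g11 = 0.002268

0.002268


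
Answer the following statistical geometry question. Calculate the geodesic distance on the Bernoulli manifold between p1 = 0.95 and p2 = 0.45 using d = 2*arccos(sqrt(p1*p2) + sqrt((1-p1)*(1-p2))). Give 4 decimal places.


Geodesic distance on Bernoulli manifold:
d(p1,p2) = 2*arccos(sqrt(p1*p2) + sqrt((1-p1)*(1-p2))).
sqrt(p1*p2) = sqrt(0.95*0.45) = 0.653835.
sqrt((1-p1)*(1-p2)) = sqrt(0.05*0.55) = 0.165831.
arg = 0.653835 + 0.165831 = 0.819666.
d = 2*arccos(0.819666) = 1.2199

1.2199


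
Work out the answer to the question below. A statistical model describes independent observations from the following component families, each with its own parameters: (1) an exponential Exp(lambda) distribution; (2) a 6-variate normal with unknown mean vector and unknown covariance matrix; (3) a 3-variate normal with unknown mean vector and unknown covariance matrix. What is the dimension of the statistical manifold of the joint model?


The dimension of a statistical manifold equals the number of free
(independent) real parameters of the model. For a product of independent
blocks the parameter counts add.
- exponential (lambda): 1.
- 6-variate normal: 6 (mean) + 6*7/2 = 21 (symmetric covariance) = 27.
- 3-variate normal: 3 (mean) + 3*4/2 = 6 (symmetric covariance) = 9.
Total = 1 + 27 + 9 = 37.
Dimension = 37

37


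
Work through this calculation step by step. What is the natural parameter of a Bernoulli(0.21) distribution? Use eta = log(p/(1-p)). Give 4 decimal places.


Natural parameter for Bernoulli: eta = log(p/(1-p)).
p = 0.21, 1-p = 0.79.
p/(1-p) = 0.265823.
eta = log(0.265823) = -1.3249

-1.3249


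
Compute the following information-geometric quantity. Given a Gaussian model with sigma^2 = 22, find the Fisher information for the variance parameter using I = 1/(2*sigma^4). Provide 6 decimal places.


Fisher information for variance: I(sigma^2) = 1/(2*sigma^4).
sigma^2 = 22, so sigma^4 = 484.
I = 1/(2*484) = 1/968 = 0.001033

0.001033


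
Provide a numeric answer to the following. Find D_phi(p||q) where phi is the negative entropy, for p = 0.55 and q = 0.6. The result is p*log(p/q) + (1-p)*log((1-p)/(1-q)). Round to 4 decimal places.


Bregman divergence with negative entropy generator:
D = p*log(p/q) + (1-p)*log((1-p)/(1-q)).
p = 0.55, q = 0.6.
p*log(p/q) = 0.55*log(0.55/0.6) = -0.047856.
(1-p)*log((1-p)/(1-q)) = 0.45*log(0.45/0.4) = 0.053002.
D = -0.047856 + 0.053002 = 0.0051

0.0051


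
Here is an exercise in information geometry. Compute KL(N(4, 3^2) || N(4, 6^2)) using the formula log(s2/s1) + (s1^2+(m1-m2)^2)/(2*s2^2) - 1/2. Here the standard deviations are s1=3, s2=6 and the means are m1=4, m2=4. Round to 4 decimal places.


KL divergence between normal distributions:
KL = log(s2/s1) + (s1^2 + (m1-m2)^2)/(2*s2^2) - 1/2.
log(6/3) = 0.693147.
(3^2 + (4-4)^2)/(2*6^2) = (9 + 0)/72 = 0.125.
KL = 0.693147 + 0.125 - 0.5 = 0.3181

0.3181


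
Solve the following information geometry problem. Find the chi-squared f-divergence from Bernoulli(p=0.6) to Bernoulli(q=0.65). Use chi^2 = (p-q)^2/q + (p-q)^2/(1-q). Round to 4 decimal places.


Chi-squared divergence between Bernoulli distributions:
chi^2 = (p-q)^2/q + (p-q)^2/(1-q).
p = 0.6, q = 0.65, p-q = -0.05.
(p-q)^2 = 0.0025.
term1 = 0.0025/0.65 = 0.003846.
term2 = 0.0025/0.35 = 0.007143.
chi^2 = 0.003846 + 0.007143 = 0.0110

0.0110


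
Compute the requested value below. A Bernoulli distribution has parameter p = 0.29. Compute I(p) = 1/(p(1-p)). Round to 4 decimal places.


For Bernoulli(p), Fisher information is I(p) = 1/(p*(1-p)).
p = 0.29, 1-p = 0.71.
p*(1-p) = 0.2059.
I(p) = 1/0.2059 = 4.8567

4.8567


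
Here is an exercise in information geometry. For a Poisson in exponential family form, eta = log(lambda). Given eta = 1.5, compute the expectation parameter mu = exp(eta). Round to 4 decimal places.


Expectation parameter for Poisson exponential family:
mu = exp(eta).
eta = 1.5.
mu = exp(1.5) = 4.4817

4.4817


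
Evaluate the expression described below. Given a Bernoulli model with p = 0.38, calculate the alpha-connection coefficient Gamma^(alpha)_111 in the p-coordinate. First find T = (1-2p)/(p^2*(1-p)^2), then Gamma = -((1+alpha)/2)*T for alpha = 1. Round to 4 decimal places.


Skewness (Amari-Chentsov) tensor: T = (1-2p)/(p^2*(1-p)^2).
p = 0.38, 1-2p = 0.24, p^2 = 0.1444, (1-p)^2 = 0.3844.
T = 0.24/(0.1444 * 0.3844) = 4.323751.
In the p-coordinate, Gamma^(alpha) = Gamma^(0) - (alpha/2)*T with Gamma^(0) = (1/2)*g'(p) = -T/2,
so Gamma^(alpha) = -((1+alpha)/2)*T.
alpha = 1, -(1+alpha)/2 = -1.0.
Gamma = -1.0 * 4.323751 = -4.3238

-4.3238


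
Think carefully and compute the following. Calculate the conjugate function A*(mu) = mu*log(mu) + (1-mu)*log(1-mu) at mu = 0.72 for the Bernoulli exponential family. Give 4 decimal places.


Legendre transform for Bernoulli:
A*(mu) = mu*log(mu) + (1-mu)*log(1-mu).
mu = 0.72, 1-mu = 0.28.
mu*log(mu) = 0.72*log(0.72) = -0.236523.
(1-mu)*log(1-mu) = 0.28*log(0.28) = -0.35643.
A* = -0.236523 + -0.35643 = -0.5930

-0.5930


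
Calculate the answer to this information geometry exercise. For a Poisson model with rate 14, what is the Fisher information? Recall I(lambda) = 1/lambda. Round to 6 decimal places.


Fisher information for Poisson: I(lambda) = 1/lambda.
lambda = 14.
I(lambda) = 1/14 = 0.071429

0.071429


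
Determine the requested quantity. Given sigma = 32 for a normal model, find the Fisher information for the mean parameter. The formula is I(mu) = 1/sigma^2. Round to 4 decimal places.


The Fisher information for the mean of a normal distribution is I(mu) = 1/sigma^2.
sigma = 32, so sigma^2 = 1024.
I(mu) = 1/1024 = 0.0010

0.0010


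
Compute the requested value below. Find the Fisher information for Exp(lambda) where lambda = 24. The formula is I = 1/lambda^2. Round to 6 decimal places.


Fisher information for exponential: I(lambda) = 1/lambda^2.
lambda = 24, lambda^2 = 576.
I = 1/576 = 0.001736

0.001736


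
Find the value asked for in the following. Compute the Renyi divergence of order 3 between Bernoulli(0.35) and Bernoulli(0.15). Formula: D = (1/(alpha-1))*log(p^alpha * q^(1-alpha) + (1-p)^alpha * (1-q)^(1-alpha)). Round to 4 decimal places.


Renyi divergence of order alpha between Bernoulli distributions:
D = (1/(alpha-1))*log(p^alpha * q^(1-alpha) + (1-p)^alpha * (1-q)^(1-alpha)).
alpha = 3, p = 0.35, q = 0.15.
p^alpha * q^(1-alpha) = 0.35^3 * 0.15^-2 = 1.905556.
(1-p)^alpha * (1-q)^(1-alpha) = 0.65^3 * 0.85^-2 = 0.380104.
sum = 1.905556 + 0.380104 = 2.285659.
D = (1/2)*log(2.285659) = 0.4133

0.4133


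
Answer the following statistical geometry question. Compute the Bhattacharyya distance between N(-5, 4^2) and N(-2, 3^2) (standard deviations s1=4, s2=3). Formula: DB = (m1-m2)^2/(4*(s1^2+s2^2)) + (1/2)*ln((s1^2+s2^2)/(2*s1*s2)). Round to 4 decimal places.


Bhattacharyya distance between two Gaussians:
DB = (m1-m2)^2/(4*(s1^2+s2^2)) + (1/2)*ln((s1^2+s2^2)/(2*s1*s2)).
(m1-m2)^2 = (-3)^2 = 9.
s1^2+s2^2 = 16 + 9 = 25.
term1 = 9/100 = 0.09.
term2 = 0.5*ln(25/24.0) = 0.020411.
DB = 0.09 + 0.020411 = 0.1104

0.1104


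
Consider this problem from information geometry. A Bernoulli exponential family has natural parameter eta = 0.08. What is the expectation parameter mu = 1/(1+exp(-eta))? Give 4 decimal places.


Dual coordinate (expectation parameter) for Bernoulli:
mu = 1/(1+exp(-eta)).
eta = 0.08.
exp(-eta) = exp(-0.08) = 0.923116.
mu = 1/(1+0.923116) = 0.5200

0.5200


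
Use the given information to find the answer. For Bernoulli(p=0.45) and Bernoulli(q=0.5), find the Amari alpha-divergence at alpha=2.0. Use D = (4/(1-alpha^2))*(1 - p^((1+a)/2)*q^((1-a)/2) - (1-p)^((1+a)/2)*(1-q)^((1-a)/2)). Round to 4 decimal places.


Amari alpha-divergence:
D = (4/(1-alpha^2))*(1 - p^((1+a)/2)*q^((1-a)/2) - (1-p)^((1+a)/2)*(1-q)^((1-a)/2)).
alpha = 2.0, p = 0.45, q = 0.5.
e1 = (1+alpha)/2 = 1.5, e2 = (1-alpha)/2 = -0.5.
t1 = p^e1 * q^e2 = 0.45^1.5 * 0.5^-0.5 = 0.426907.
t2 = (1-p)^e1 * (1-q)^e2 = 0.55^1.5 * 0.5^-0.5 = 0.576845.
4/(1-alpha^2) = -1.333333.
D = -1.333333*(1 - 0.426907 - 0.576845) = 0.0050

0.0050


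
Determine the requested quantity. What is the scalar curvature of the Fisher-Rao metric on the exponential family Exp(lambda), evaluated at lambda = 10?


This family has a single free parameter, so its statistical manifold
is 1-dimensional. The Riemann curvature tensor of any 1-dimensional
Riemannian manifold vanishes identically, so R = 0.

0


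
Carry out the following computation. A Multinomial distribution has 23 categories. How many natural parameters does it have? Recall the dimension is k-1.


Exponential family dimension calculation:
For Multinomial with k=23 categories, dim = k-1 = 22.

22


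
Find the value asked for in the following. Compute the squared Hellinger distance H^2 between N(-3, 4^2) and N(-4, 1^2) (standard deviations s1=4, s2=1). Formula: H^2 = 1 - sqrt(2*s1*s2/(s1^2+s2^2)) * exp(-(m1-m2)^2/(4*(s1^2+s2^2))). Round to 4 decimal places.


Squared Hellinger distance for Gaussians:
H^2 = 1 - sqrt(2*s1*s2/(s1^2+s2^2)) * exp(-(m1-m2)^2/(4*(s1^2+s2^2))).
s1^2 = 16, s2^2 = 1, s1^2+s2^2 = 17.
sqrt(2*4*1/(17)) = 0.685994.
(m1-m2)^2 = (1)^2 = 1.
exp(-1/(4*17)) = exp(-0.014706) = 0.985402.
H^2 = 1 - 0.685994*0.985402 = 0.3240

0.3240


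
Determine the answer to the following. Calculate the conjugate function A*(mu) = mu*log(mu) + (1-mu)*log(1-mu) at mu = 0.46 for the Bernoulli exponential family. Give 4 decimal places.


Legendre transform for Bernoulli:
A*(mu) = mu*log(mu) + (1-mu)*log(1-mu).
mu = 0.46, 1-mu = 0.54.
mu*log(mu) = 0.46*log(0.46) = -0.357203.
(1-mu)*log(1-mu) = 0.54*log(0.54) = -0.332741.
A* = -0.357203 + -0.332741 = -0.6899

-0.6899


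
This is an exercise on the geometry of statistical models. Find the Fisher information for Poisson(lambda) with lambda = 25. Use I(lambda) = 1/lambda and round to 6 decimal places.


Fisher information for Poisson: I(lambda) = 1/lambda.
lambda = 25.
I(lambda) = 1/25 = 0.040000

0.040000


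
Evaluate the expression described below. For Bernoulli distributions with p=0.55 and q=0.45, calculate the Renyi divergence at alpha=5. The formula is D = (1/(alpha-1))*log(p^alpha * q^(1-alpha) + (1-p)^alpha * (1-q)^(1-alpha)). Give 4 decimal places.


Renyi divergence of order alpha between Bernoulli distributions:
D = (1/(alpha-1))*log(p^alpha * q^(1-alpha) + (1-p)^alpha * (1-q)^(1-alpha)).
alpha = 5, p = 0.55, q = 0.45.
p^alpha * q^(1-alpha) = 0.55^5 * 0.45^-4 = 1.227336.
(1-p)^alpha * (1-q)^(1-alpha) = 0.45^5 * 0.55^-4 = 0.201656.
sum = 1.227336 + 0.201656 = 1.428992.
D = (1/4)*log(1.428992) = 0.0892

0.0892


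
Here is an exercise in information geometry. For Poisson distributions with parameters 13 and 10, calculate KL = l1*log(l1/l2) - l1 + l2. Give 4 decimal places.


KL divergence for Poisson:
KL = l1*log(l1/l2) - l1 + l2.
l1 = 13, l2 = 10.
log(13/10) = 0.262364.
l1*log(l1/l2) = 13 * 0.262364 = 3.410735.
KL = 3.410735 - 13 + 10 = 0.4107

0.4107


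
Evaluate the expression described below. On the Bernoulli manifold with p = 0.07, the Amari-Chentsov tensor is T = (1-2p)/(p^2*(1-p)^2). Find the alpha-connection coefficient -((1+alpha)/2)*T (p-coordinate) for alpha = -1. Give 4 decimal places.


Skewness (Amari-Chentsov) tensor: T = (1-2p)/(p^2*(1-p)^2).
p = 0.07, 1-2p = 0.86, p^2 = 0.0049, (1-p)^2 = 0.8649.
T = 0.86/(0.0049 * 0.8649) = 202.92543.
In the p-coordinate, Gamma^(alpha) = Gamma^(0) - (alpha/2)*T with Gamma^(0) = (1/2)*g'(p) = -T/2,
so Gamma^(alpha) = -((1+alpha)/2)*T.
alpha = -1, -(1+alpha)/2 = 0.0.
Gamma = 0.0 * 202.92543 = 0.0000

0.0000


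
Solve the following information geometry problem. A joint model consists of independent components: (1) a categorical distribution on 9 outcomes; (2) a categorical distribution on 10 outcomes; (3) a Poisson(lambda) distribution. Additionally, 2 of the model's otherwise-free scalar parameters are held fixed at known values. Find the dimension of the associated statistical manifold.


The dimension of a statistical manifold equals the number of free
(independent) real parameters of the model. For a product of independent
blocks the parameter counts add.
- categorical on 9 outcomes (probabilities sum to 1): 9-1 = 8.
- categorical on 10 outcomes (probabilities sum to 1): 10-1 = 9.
- Poisson (lambda): 1.
Total = 8 + 9 + 1 = 18.
2 parameter(s) fixed at known values: 18 - 2 = 16.
Dimension = 16

16


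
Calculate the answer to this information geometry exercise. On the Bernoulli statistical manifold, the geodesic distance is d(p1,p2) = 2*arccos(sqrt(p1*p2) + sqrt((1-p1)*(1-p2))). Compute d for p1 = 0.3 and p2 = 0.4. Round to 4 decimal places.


Geodesic distance on Bernoulli manifold:
d(p1,p2) = 2*arccos(sqrt(p1*p2) + sqrt((1-p1)*(1-p2))).
sqrt(p1*p2) = sqrt(0.3*0.4) = 0.34641.
sqrt((1-p1)*(1-p2)) = sqrt(0.7*0.6) = 0.648074.
arg = 0.34641 + 0.648074 = 0.994484.
d = 2*arccos(0.994484) = 0.2102

0.2102


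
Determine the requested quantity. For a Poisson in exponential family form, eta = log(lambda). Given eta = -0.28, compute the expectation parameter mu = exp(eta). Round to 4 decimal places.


Expectation parameter for Poisson exponential family:
mu = exp(eta).
eta = -0.28.
mu = exp(-0.28) = 0.7558

0.7558


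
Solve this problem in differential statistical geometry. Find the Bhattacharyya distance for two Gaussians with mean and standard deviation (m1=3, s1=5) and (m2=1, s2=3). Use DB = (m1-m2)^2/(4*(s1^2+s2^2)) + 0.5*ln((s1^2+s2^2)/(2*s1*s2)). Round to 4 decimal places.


Bhattacharyya distance between two Gaussians:
DB = (m1-m2)^2/(4*(s1^2+s2^2)) + (1/2)*ln((s1^2+s2^2)/(2*s1*s2)).
(m1-m2)^2 = (2)^2 = 4.
s1^2+s2^2 = 25 + 9 = 34.
term1 = 4/136 = 0.029412.
term2 = 0.5*ln(34/30.0) = 0.062582.
DB = 0.029412 + 0.062582 = 0.0920

0.0920


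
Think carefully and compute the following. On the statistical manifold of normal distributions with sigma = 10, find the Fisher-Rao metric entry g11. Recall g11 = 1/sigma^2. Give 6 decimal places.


For the 2-parameter normal family, the Fisher metric has:
  g11 = 1/sigma^2, g22 = 2/sigma^2.
sigma = 10, sigma^2 = 100.
g11 = 0.010000

0.010000


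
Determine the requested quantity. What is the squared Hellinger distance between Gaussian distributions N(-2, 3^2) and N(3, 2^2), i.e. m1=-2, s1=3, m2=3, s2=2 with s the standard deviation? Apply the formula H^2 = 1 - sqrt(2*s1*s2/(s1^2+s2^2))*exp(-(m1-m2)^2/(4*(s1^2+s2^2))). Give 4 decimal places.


Squared Hellinger distance for Gaussians:
H^2 = 1 - sqrt(2*s1*s2/(s1^2+s2^2)) * exp(-(m1-m2)^2/(4*(s1^2+s2^2))).
s1^2 = 9, s2^2 = 4, s1^2+s2^2 = 13.
sqrt(2*3*2/(13)) = 0.960769.
(m1-m2)^2 = (-5)^2 = 25.
exp(-25/(4*13)) = exp(-0.480769) = 0.618308.
H^2 = 1 - 0.960769*0.618308 = 0.4059

0.4059


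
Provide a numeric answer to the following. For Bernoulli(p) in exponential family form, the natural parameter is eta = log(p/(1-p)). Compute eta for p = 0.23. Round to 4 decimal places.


Natural parameter for Bernoulli: eta = log(p/(1-p)).
p = 0.23, 1-p = 0.77.
p/(1-p) = 0.298701.
eta = log(0.298701) = -1.2083

-1.2083


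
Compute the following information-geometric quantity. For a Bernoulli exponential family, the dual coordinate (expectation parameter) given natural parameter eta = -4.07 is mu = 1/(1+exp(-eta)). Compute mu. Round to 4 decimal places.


Dual coordinate (expectation parameter) for Bernoulli:
mu = 1/(1+exp(-eta)).
eta = -4.07.
exp(-eta) = exp(4.07) = 58.556963.
mu = 1/(1+58.556963) = 0.0168

0.0168


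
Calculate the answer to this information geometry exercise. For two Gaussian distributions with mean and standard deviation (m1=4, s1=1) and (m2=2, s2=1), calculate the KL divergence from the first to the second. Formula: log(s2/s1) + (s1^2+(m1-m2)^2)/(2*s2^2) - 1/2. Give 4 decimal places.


KL divergence between normal distributions:
KL = log(s2/s1) + (s1^2 + (m1-m2)^2)/(2*s2^2) - 1/2.
log(1/1) = 0.0.
(1^2 + (4-2)^2)/(2*1^2) = (1 + 4)/2 = 2.5.
KL = 0.0 + 2.5 - 0.5 = 2.0000

2.0000


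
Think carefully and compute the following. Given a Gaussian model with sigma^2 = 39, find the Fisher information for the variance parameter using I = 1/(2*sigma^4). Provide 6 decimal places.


Fisher information for variance: I(sigma^2) = 1/(2*sigma^4).
sigma^2 = 39, so sigma^4 = 1521.
I = 1/(2*1521) = 1/3042 = 0.000329

0.000329


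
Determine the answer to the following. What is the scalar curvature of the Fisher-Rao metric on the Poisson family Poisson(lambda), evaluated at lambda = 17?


This family has a single free parameter, so its statistical manifold
is 1-dimensional. The Riemann curvature tensor of any 1-dimensional
Riemannian manifold vanishes identically, so R = 0.

0


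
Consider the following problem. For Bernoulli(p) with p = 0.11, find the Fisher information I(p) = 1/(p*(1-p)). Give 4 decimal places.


For Bernoulli(p), Fisher information is I(p) = 1/(p*(1-p)).
p = 0.11, 1-p = 0.89.
p*(1-p) = 0.0979.
I(p) = 1/0.0979 = 10.2145

10.2145


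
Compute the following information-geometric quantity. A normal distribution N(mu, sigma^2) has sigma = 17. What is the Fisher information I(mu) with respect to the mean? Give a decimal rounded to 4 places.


The Fisher information for the mean of a normal distribution is I(mu) = 1/sigma^2.
sigma = 17, so sigma^2 = 289.
I(mu) = 1/289 = 0.0035

0.0035


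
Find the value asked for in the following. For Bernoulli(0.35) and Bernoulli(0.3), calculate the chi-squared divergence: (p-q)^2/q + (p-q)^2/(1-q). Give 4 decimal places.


Chi-squared divergence between Bernoulli distributions:
chi^2 = (p-q)^2/q + (p-q)^2/(1-q).
p = 0.35, q = 0.3, p-q = 0.05.
(p-q)^2 = 0.0025.
term1 = 0.0025/0.3 = 0.008333.
term2 = 0.0025/0.7 = 0.003571.
chi^2 = 0.008333 + 0.003571 = 0.0119

0.0119


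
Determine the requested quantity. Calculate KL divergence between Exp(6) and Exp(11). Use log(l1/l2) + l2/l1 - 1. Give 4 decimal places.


KL divergence for exponential family:
KL = log(l1/l2) + l2/l1 - 1.
log(6/11) = -0.606136.
11/6 = 1.833333.
KL = -0.606136 + 1.833333 - 1 = 0.2272

0.2272


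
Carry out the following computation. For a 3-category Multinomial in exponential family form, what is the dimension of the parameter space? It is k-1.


Exponential family dimension calculation:
For Multinomial with k=3 categories, dim = k-1 = 2.

2


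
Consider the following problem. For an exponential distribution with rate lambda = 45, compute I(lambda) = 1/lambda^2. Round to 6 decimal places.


Fisher information for exponential: I(lambda) = 1/lambda^2.
lambda = 45, lambda^2 = 2025.
I = 1/2025 = 0.000494

0.000494


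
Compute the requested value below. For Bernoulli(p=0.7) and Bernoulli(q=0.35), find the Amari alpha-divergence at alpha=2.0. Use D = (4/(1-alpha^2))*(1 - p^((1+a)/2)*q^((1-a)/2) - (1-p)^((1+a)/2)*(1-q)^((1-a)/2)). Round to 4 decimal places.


Amari alpha-divergence:
D = (4/(1-alpha^2))*(1 - p^((1+a)/2)*q^((1-a)/2) - (1-p)^((1+a)/2)*(1-q)^((1-a)/2)).
alpha = 2.0, p = 0.7, q = 0.35.
e1 = (1+alpha)/2 = 1.5, e2 = (1-alpha)/2 = -0.5.
t1 = p^e1 * q^e2 = 0.7^1.5 * 0.35^-0.5 = 0.989949.
t2 = (1-p)^e1 * (1-q)^e2 = 0.3^1.5 * 0.65^-0.5 = 0.20381.
4/(1-alpha^2) = -1.333333.
D = -1.333333*(1 - 0.989949 - 0.20381) = 0.2583

0.2583


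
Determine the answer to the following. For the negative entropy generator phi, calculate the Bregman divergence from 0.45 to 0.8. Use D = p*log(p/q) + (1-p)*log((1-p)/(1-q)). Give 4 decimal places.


Bregman divergence with negative entropy generator:
D = p*log(p/q) + (1-p)*log((1-p)/(1-q)).
p = 0.45, q = 0.8.
p*log(p/q) = 0.45*log(0.45/0.8) = -0.258914.
(1-p)*log((1-p)/(1-q)) = 0.55*log(0.55/0.2) = 0.556381.
D = -0.258914 + 0.556381 = 0.2975

0.2975


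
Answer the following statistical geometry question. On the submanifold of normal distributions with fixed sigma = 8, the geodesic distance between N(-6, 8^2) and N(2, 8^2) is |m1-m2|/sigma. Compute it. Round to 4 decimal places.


On the fixed-variance normal subfamily, geodesic distance = |m1-m2|/sigma.
|-6 - 2| = 8.
sigma = 8.
d = 8/8 = 1.0000

1.0000


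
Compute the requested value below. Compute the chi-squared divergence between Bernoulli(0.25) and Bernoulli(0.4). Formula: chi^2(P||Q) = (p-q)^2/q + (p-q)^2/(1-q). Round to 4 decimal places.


Chi-squared divergence between Bernoulli distributions:
chi^2 = (p-q)^2/q + (p-q)^2/(1-q).
p = 0.25, q = 0.4, p-q = -0.15.
(p-q)^2 = 0.0225.
term1 = 0.0225/0.4 = 0.05625.
term2 = 0.0225/0.6 = 0.0375.
chi^2 = 0.05625 + 0.0375 = 0.0938

0.0938


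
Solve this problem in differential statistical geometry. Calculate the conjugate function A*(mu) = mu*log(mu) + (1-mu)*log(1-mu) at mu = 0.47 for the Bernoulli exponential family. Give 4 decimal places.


Legendre transform for Bernoulli:
A*(mu) = mu*log(mu) + (1-mu)*log(1-mu).
mu = 0.47, 1-mu = 0.53.
mu*log(mu) = 0.47*log(0.47) = -0.354861.
(1-mu)*log(1-mu) = 0.53*log(0.53) = -0.336485.
A* = -0.354861 + -0.336485 = -0.6913

-0.6913


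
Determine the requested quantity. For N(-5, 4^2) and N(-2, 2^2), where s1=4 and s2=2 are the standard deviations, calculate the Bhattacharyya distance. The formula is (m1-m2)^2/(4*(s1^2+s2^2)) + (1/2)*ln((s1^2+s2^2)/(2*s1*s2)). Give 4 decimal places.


Bhattacharyya distance between two Gaussians:
DB = (m1-m2)^2/(4*(s1^2+s2^2)) + (1/2)*ln((s1^2+s2^2)/(2*s1*s2)).
(m1-m2)^2 = (-3)^2 = 9.
s1^2+s2^2 = 16 + 4 = 20.
term1 = 9/80 = 0.1125.
term2 = 0.5*ln(20/16.0) = 0.111572.
DB = 0.1125 + 0.111572 = 0.2241

0.2241


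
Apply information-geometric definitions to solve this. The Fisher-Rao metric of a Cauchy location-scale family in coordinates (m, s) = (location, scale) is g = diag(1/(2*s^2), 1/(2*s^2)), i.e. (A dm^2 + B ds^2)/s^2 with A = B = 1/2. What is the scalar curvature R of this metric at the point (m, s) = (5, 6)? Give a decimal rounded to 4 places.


The metric has the form g = (A dm^2 + B ds^2)/s^2 with A = 1/2, B = 1/2.
Substitute u = sqrt(A/B)*m: g = B*(du^2 + ds^2)/s^2, i.e. B times the
Poincare upper half-plane metric, which has constant Gaussian curvature -1.
Scaling a 2D metric by a constant c divides the Gaussian curvature by c,
so K = -1/B = -1/(1/2) = -2.0000 everywhere (the point (m, s) = (5, 6) is irrelevant:
the curvature is constant).
Scalar curvature in dimension 2: R = 2K = -2/(1/2) = -4.0000.

-4.0000


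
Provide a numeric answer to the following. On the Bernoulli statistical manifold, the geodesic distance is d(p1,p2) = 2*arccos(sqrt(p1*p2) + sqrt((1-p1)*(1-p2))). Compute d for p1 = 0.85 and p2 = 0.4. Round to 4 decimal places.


Geodesic distance on Bernoulli manifold:
d(p1,p2) = 2*arccos(sqrt(p1*p2) + sqrt((1-p1)*(1-p2))).
sqrt(p1*p2) = sqrt(0.85*0.4) = 0.583095.
sqrt((1-p1)*(1-p2)) = sqrt(0.15*0.6) = 0.3.
arg = 0.583095 + 0.3 = 0.883095.
d = 2*arccos(0.883095) = 0.9768

0.9768


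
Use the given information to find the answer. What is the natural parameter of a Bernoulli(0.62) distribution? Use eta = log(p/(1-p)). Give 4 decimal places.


Natural parameter for Bernoulli: eta = log(p/(1-p)).
p = 0.62, 1-p = 0.38.
p/(1-p) = 1.631579.
eta = log(1.631579) = 0.4895

0.4895


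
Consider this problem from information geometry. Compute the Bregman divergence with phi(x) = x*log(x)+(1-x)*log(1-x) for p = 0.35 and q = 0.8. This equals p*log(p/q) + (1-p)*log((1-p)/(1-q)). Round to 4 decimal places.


Bregman divergence with negative entropy generator:
D = p*log(p/q) + (1-p)*log((1-p)/(1-q)).
p = 0.35, q = 0.8.
p*log(p/q) = 0.35*log(0.35/0.8) = -0.289338.
(1-p)*log((1-p)/(1-q)) = 0.65*log(0.65/0.2) = 0.766126.
D = -0.289338 + 0.766126 = 0.4768

0.4768


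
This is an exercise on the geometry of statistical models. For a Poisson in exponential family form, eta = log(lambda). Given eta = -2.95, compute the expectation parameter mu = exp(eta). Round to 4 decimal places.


Expectation parameter for Poisson exponential family:
mu = exp(eta).
eta = -2.95.
mu = exp(-2.95) = 0.0523

0.0523


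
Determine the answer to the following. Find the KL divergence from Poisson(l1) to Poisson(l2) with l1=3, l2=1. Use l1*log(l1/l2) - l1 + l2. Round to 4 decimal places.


KL divergence for Poisson:
KL = l1*log(l1/l2) - l1 + l2.
l1 = 3, l2 = 1.
log(3/1) = 1.098612.
l1*log(l1/l2) = 3 * 1.098612 = 3.295837.
KL = 3.295837 - 3 + 1 = 1.2958

1.2958


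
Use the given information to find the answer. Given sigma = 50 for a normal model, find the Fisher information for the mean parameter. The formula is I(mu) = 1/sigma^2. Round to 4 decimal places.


The Fisher information for the mean of a normal distribution is I(mu) = 1/sigma^2.
sigma = 50, so sigma^2 = 2500.
I(mu) = 1/2500 = 0.0004

0.0004


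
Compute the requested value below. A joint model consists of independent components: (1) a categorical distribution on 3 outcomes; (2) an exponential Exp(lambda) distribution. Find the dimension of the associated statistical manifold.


The dimension of a statistical manifold equals the number of free
(independent) real parameters of the model. For a product of independent
blocks the parameter counts add.
- categorical on 3 outcomes (probabilities sum to 1): 3-1 = 2.
- exponential (lambda): 1.
Total = 2 + 1 = 3.
Dimension = 3

3


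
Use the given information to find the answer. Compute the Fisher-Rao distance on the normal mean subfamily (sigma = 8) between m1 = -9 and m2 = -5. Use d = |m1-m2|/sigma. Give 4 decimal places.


On the fixed-variance normal subfamily, geodesic distance = |m1-m2|/sigma.
|-9 - -5| = 4.
sigma = 8.
d = 4/8 = 0.5000

0.5000


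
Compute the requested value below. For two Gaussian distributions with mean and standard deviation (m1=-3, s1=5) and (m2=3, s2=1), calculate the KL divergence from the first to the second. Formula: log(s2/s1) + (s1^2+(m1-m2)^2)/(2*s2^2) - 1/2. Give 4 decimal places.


KL divergence between normal distributions:
KL = log(s2/s1) + (s1^2 + (m1-m2)^2)/(2*s2^2) - 1/2.
log(1/5) = -1.609438.
(5^2 + (-3-3)^2)/(2*1^2) = (25 + 36)/2 = 30.5.
KL = -1.609438 + 30.5 - 0.5 = 28.3906

28.3906


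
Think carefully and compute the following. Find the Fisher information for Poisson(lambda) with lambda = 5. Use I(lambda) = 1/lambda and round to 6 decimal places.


Fisher information for Poisson: I(lambda) = 1/lambda.
lambda = 5.
I(lambda) = 1/5 = 0.200000

0.200000


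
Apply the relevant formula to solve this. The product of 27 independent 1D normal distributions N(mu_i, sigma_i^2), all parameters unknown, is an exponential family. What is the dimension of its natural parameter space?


Exponential family dimension calculation:
Each univariate normal has two natural parameters (mu/sigma^2 and -1/(2 sigma^2)).
With 27 independent components, dim = 2 * 27 = 54.

54


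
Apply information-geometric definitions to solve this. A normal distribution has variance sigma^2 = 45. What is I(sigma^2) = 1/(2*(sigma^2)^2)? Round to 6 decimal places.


Fisher information for variance: I(sigma^2) = 1/(2*sigma^4).
sigma^2 = 45, so sigma^4 = 2025.
I = 1/(2*2025) = 1/4050 = 0.000247

0.000247


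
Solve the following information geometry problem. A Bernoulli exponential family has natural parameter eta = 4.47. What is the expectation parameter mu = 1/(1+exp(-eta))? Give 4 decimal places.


Dual coordinate (expectation parameter) for Bernoulli:
mu = 1/(1+exp(-eta)).
eta = 4.47.
exp(-eta) = exp(-4.47) = 0.011447.
mu = 1/(1+0.011447) = 0.9887

0.9887


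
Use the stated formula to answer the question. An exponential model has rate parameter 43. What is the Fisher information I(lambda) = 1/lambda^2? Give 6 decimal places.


Fisher information for exponential: I(lambda) = 1/lambda^2.
lambda = 43, lambda^2 = 1849.
I = 1/1849 = 0.000541

0.000541


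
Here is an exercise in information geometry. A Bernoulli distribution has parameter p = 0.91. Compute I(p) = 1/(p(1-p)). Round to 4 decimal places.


For Bernoulli(p), Fisher information is I(p) = 1/(p*(1-p)).
p = 0.91, 1-p = 0.09.
p*(1-p) = 0.0819.
I(p) = 1/0.0819 = 12.2100

12.2100


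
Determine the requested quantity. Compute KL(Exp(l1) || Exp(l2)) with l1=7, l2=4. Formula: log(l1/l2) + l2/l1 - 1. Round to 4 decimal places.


KL divergence for exponential family:
KL = log(l1/l2) + l2/l1 - 1.
log(7/4) = 0.559616.
4/7 = 0.571429.
KL = 0.559616 + 0.571429 - 1 = 0.1310

0.1310


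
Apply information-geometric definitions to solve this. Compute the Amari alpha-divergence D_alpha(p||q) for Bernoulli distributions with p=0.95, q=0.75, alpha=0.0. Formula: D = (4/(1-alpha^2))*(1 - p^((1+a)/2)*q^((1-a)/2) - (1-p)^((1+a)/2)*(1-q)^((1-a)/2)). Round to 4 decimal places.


Amari alpha-divergence:
D = (4/(1-alpha^2))*(1 - p^((1+a)/2)*q^((1-a)/2) - (1-p)^((1+a)/2)*(1-q)^((1-a)/2)).
alpha = 0.0, p = 0.95, q = 0.75.
e1 = (1+alpha)/2 = 0.5, e2 = (1-alpha)/2 = 0.5.
t1 = p^e1 * q^e2 = 0.95^0.5 * 0.75^0.5 = 0.844097.
t2 = (1-p)^e1 * (1-q)^e2 = 0.05^0.5 * 0.25^0.5 = 0.111803.
4/(1-alpha^2) = 4.0.
D = 4.0*(1 - 0.844097 - 0.111803) = 0.1764

0.1764


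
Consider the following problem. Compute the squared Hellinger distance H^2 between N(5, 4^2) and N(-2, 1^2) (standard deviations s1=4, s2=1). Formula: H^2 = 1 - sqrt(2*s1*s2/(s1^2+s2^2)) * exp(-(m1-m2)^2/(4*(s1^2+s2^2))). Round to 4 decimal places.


Squared Hellinger distance for Gaussians:
H^2 = 1 - sqrt(2*s1*s2/(s1^2+s2^2)) * exp(-(m1-m2)^2/(4*(s1^2+s2^2))).
s1^2 = 16, s2^2 = 1, s1^2+s2^2 = 17.
sqrt(2*4*1/(17)) = 0.685994.
(m1-m2)^2 = (7)^2 = 49.
exp(-49/(4*17)) = exp(-0.720588) = 0.486466.
H^2 = 1 - 0.685994*0.486466 = 0.6663

0.6663


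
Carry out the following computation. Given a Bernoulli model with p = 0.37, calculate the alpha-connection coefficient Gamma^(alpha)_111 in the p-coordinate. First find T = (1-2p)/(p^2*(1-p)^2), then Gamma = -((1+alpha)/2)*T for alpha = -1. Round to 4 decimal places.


Skewness (Amari-Chentsov) tensor: T = (1-2p)/(p^2*(1-p)^2).
p = 0.37, 1-2p = 0.26, p^2 = 0.1369, (1-p)^2 = 0.3969.
T = 0.26/(0.1369 * 0.3969) = 4.785076.
In the p-coordinate, Gamma^(alpha) = Gamma^(0) - (alpha/2)*T with Gamma^(0) = (1/2)*g'(p) = -T/2,
so Gamma^(alpha) = -((1+alpha)/2)*T.
alpha = -1, -(1+alpha)/2 = 0.0.
Gamma = 0.0 * 4.785076 = 0.0000

0.0000


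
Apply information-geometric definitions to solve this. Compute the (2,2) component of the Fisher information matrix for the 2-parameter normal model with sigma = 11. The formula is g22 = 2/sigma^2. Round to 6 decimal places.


For the 2-parameter normal family, the Fisher metric has:
  g11 = 1/sigma^2, g22 = 2/sigma^2.
sigma = 11, sigma^2 = 121.
g22 = 0.016529

0.016529


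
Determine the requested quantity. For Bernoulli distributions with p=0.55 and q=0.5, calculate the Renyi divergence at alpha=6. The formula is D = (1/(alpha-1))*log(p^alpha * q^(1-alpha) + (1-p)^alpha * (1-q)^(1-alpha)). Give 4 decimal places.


Renyi divergence of order alpha between Bernoulli distributions:
D = (1/(alpha-1))*log(p^alpha * q^(1-alpha) + (1-p)^alpha * (1-q)^(1-alpha)).
alpha = 6, p = 0.55, q = 0.5.
p^alpha * q^(1-alpha) = 0.55^6 * 0.5^-5 = 0.885781.
(1-p)^alpha * (1-q)^(1-alpha) = 0.45^6 * 0.5^-5 = 0.26572.
sum = 0.885781 + 0.26572 = 1.151501.
D = (1/5)*log(1.151501) = 0.0282

0.0282


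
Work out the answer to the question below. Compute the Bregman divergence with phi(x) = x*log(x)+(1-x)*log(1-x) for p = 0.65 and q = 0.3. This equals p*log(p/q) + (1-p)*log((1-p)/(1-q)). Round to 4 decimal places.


Bregman divergence with negative entropy generator:
D = p*log(p/q) + (1-p)*log((1-p)/(1-q)).
p = 0.65, q = 0.3.
p*log(p/q) = 0.65*log(0.65/0.3) = 0.502573.
(1-p)*log((1-p)/(1-q)) = 0.35*log(0.35/0.7) = -0.242602.
D = 0.502573 + -0.242602 = 0.2600

0.2600


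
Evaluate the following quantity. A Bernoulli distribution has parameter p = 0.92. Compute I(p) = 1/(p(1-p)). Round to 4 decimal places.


For Bernoulli(p), Fisher information is I(p) = 1/(p*(1-p)).
p = 0.92, 1-p = 0.08.
p*(1-p) = 0.0736.
I(p) = 1/0.0736 = 13.5870

13.5870


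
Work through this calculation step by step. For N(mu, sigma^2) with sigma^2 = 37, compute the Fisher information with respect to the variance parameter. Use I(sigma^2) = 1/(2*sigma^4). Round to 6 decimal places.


Fisher information for variance: I(sigma^2) = 1/(2*sigma^4).
sigma^2 = 37, so sigma^4 = 1369.
I = 1/(2*1369) = 1/2738 = 0.000365

0.000365


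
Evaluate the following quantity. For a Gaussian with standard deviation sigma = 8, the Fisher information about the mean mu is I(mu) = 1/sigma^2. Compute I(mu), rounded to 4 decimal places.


The Fisher information for the mean of a normal distribution is I(mu) = 1/sigma^2.
sigma = 8, so sigma^2 = 64.
I(mu) = 1/64 = 0.0156

0.0156


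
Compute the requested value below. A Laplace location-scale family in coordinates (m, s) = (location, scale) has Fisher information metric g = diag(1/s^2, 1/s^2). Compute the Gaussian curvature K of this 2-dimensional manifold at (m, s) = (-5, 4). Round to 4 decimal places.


The metric has the form g = (A dm^2 + B ds^2)/s^2 with A = 1, B = 1.
Substitute u = sqrt(A/B)*m: g = B*(du^2 + ds^2)/s^2, i.e. B times the
Poincare upper half-plane metric, which has constant Gaussian curvature -1.
Scaling a 2D metric by a constant c divides the Gaussian curvature by c,
so K = -1/B = -1/(1) = -1.0000 everywhere (the point (m, s) = (-5, 4) is irrelevant:
the curvature is constant).
The requested Gaussian curvature is K = -1.0000.

-1.0000


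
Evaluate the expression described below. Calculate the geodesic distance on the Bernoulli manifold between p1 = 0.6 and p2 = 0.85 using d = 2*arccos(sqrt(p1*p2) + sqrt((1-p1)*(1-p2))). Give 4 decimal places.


Geodesic distance on Bernoulli manifold:
d(p1,p2) = 2*arccos(sqrt(p1*p2) + sqrt((1-p1)*(1-p2))).
sqrt(p1*p2) = sqrt(0.6*0.85) = 0.714143.
sqrt((1-p1)*(1-p2)) = sqrt(0.4*0.15) = 0.244949.
arg = 0.714143 + 0.244949 = 0.959092.
d = 2*arccos(0.959092) = 0.5740

0.5740


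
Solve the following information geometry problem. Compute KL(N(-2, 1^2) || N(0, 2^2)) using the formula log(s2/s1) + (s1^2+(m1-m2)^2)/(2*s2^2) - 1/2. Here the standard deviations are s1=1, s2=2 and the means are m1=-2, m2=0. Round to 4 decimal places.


KL divergence between normal distributions:
KL = log(s2/s1) + (s1^2 + (m1-m2)^2)/(2*s2^2) - 1/2.
log(2/1) = 0.693147.
(1^2 + (-2-0)^2)/(2*2^2) = (1 + 4)/8 = 0.625.
KL = 0.693147 + 0.625 - 0.5 = 0.8181

0.8181


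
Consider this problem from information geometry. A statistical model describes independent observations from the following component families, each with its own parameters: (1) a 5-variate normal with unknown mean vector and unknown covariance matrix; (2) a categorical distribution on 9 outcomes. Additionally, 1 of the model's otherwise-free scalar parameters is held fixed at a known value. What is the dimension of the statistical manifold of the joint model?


The dimension of a statistical manifold equals the number of free
(independent) real parameters of the model. For a product of independent
blocks the parameter counts add.
- 5-variate normal: 5 (mean) + 5*6/2 = 15 (symmetric covariance) = 20.
- categorical on 9 outcomes (probabilities sum to 1): 9-1 = 8.
Total = 20 + 8 = 28.
1 parameter(s) fixed at known values: 28 - 1 = 27.
Dimension = 27

27


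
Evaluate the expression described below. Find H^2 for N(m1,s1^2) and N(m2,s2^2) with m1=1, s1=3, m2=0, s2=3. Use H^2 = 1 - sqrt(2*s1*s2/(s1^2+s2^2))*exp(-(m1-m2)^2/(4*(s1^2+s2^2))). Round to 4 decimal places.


Squared Hellinger distance for Gaussians:
H^2 = 1 - sqrt(2*s1*s2/(s1^2+s2^2)) * exp(-(m1-m2)^2/(4*(s1^2+s2^2))).
s1^2 = 9, s2^2 = 9, s1^2+s2^2 = 18.
sqrt(2*3*3/(18)) = 1.0.
(m1-m2)^2 = (1)^2 = 1.
exp(-1/(4*18)) = exp(-0.013889) = 0.986207.
H^2 = 1 - 1.0*0.986207 = 0.0138

0.0138


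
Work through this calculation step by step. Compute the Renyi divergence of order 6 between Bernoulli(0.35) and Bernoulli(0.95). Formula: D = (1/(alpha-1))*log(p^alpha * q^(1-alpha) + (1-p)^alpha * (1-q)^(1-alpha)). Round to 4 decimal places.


Renyi divergence of order alpha between Bernoulli distributions:
D = (1/(alpha-1))*log(p^alpha * q^(1-alpha) + (1-p)^alpha * (1-q)^(1-alpha)).
alpha = 6, p = 0.35, q = 0.95.
p^alpha * q^(1-alpha) = 0.35^6 * 0.95^-5 = 0.002376.
(1-p)^alpha * (1-q)^(1-alpha) = 0.65^6 * 0.05^-5 = 241340.45.
sum = 0.002376 + 241340.45 = 241340.452376.
D = (1/5)*log(241340.452376) = 2.4788

2.4788


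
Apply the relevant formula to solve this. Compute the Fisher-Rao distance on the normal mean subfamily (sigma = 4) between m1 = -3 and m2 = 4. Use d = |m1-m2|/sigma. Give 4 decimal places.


On the fixed-variance normal subfamily, geodesic distance = |m1-m2|/sigma.
|-3 - 4| = 7.
sigma = 4.
d = 7/4 = 1.7500

1.7500


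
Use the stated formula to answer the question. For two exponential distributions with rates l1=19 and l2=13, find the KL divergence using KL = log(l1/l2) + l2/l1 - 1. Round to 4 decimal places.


KL divergence for exponential family:
KL = log(l1/l2) + l2/l1 - 1.
log(19/13) = 0.37949.
13/19 = 0.684211.
KL = 0.37949 + 0.684211 - 1 = 0.0637

0.0637


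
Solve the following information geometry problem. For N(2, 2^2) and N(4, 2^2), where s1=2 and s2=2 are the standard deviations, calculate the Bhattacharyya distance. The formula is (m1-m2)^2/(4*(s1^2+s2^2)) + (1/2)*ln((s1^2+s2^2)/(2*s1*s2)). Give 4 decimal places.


Bhattacharyya distance between two Gaussians:
DB = (m1-m2)^2/(4*(s1^2+s2^2)) + (1/2)*ln((s1^2+s2^2)/(2*s1*s2)).
(m1-m2)^2 = (-2)^2 = 4.
s1^2+s2^2 = 4 + 4 = 8.
term1 = 4/32 = 0.125.
term2 = 0.5*ln(8/8.0) = 0.0.
DB = 0.125 + 0.0 = 0.1250

0.1250


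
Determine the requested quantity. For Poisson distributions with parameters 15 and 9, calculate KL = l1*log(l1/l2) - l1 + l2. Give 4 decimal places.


KL divergence for Poisson:
KL = l1*log(l1/l2) - l1 + l2.
l1 = 15, l2 = 9.
log(15/9) = 0.510826.
l1*log(l1/l2) = 15 * 0.510826 = 7.662384.
KL = 7.662384 - 15 + 9 = 1.6624

1.6624


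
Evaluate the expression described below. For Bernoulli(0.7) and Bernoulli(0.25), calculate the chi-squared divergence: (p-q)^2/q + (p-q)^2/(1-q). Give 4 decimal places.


Chi-squared divergence between Bernoulli distributions:
chi^2 = (p-q)^2/q + (p-q)^2/(1-q).
p = 0.7, q = 0.25, p-q = 0.45.
(p-q)^2 = 0.2025.
term1 = 0.2025/0.25 = 0.81.
term2 = 0.2025/0.75 = 0.27.
chi^2 = 0.81 + 0.27 = 1.0800

1.0800


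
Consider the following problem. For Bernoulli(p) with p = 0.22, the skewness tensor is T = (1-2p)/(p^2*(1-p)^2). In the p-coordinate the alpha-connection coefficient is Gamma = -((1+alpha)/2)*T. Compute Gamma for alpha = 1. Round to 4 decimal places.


Skewness (Amari-Chentsov) tensor: T = (1-2p)/(p^2*(1-p)^2).
p = 0.22, 1-2p = 0.56, p^2 = 0.0484, (1-p)^2 = 0.6084.
T = 0.56/(0.0484 * 0.6084) = 19.017502.
In the p-coordinate, Gamma^(alpha) = Gamma^(0) - (alpha/2)*T with Gamma^(0) = (1/2)*g'(p) = -T/2,
so Gamma^(alpha) = -((1+alpha)/2)*T.
alpha = 1, -(1+alpha)/2 = -1.0.
Gamma = -1.0 * 19.017502 = -19.0175

-19.0175
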